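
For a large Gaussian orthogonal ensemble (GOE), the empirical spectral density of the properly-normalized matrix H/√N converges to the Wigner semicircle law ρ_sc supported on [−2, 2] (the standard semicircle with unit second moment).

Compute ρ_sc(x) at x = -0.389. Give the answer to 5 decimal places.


ρ_sc(x) = (1/(2π)) √(4 − x²). With x = -0.389:
  4 − x² = 4 − (-0.389)² = 4 − 0.151321 = 3.848679.
  √(4 − x²) = 1.961805.
  1/(2π) = 0.159155.
  ρ_sc(-0.389) = 0.159155 · 1.961805 = 0.312231.

Rounded to 5 decimal places: ρ_sc(-0.389) ≈ 0.31223.


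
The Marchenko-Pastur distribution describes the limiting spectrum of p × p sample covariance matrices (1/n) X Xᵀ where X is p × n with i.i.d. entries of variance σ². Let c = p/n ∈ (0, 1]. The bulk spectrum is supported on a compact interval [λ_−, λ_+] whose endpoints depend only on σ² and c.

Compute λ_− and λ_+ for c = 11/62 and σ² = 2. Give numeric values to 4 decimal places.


c = 11/62 = 0.177419; √c = 0.421212.
λ_− = σ² (1 − √c)² = 2 · (1 − 0.421212)² = 2 · (0.578788)² = 0.669992.
λ_+ = σ² (1 + √c)² = 2 · (1 + 0.421212)² = 2 · (1.421212)² = 4.039686.

Rounded to 4 decimal places: λ_− ≈ 0.6700, λ_+ ≈ 4.0397.


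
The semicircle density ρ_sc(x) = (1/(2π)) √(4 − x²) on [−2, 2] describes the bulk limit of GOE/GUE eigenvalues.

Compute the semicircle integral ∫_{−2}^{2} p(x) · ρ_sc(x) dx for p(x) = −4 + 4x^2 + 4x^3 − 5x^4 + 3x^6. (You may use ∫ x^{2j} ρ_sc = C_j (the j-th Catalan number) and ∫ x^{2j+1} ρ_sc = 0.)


Write p(x) = Σ a_i x^i, split into monomials and integrate each against ρ_sc separately.
Using ∫ x^{2j} ρ_sc = C_j = (1/(j+1)) C(2j, j) (Catalan numbers) and ∫ x^{2j+1} ρ_sc = 0 (odd monomials vanish by symmetry):
  i = 0 (even): a_0 · C_{0} = -4 · 1 = -4
  i = 2 (even): a_2 · C_{1} = 4 · 1 = 4
  i = 3 (odd): ∫ x^3 ρ_sc = 0 (vanishes)
  i = 4 (even): a_4 · C_{2} = -5 · 2 = -10
  i = 6 (even): a_6 · C_{3} = 3 · 5 = 15

Summing the contributions: ∫_{−2}^{2} p(x) ρ_sc(x) dx = (-4) + 4 + (-10) + 15 = 5.


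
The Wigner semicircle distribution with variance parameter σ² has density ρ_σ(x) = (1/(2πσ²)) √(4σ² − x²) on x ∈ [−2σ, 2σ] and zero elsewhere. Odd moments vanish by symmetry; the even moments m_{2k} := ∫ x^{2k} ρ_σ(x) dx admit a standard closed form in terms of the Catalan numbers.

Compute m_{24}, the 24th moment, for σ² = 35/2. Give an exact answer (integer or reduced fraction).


By the scaled semicircle moment identity, m_{2k} = σ^{2k} · C_k with k = 12.
C_12 = (1/(k+1)) · C(2k, k) = (1/13) · C(24, 12) = (1/13) · 2704156 = 208012.
σ^{2k} = (σ²)^k = (35/2)^12 = 3379220508056640625/4096.

Therefore m_{24} = σ^{24} · C_12 = (3379220508056640625/4096) · 208012 = 175729604080469482421875/1024.


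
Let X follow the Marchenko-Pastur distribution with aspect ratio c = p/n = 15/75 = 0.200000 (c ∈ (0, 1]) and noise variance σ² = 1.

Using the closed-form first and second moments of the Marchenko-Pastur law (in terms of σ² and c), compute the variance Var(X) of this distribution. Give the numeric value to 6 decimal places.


Recall the MP moments m_1 = E[X] = σ² and m_2 = E[X²] = σ⁴ (1 + c).
m_1 = E[X] = σ² = 1, so m_1² = 1.
m_2 = E[X²] = σ⁴ (1 + c) = 1 · (1 + 0.200000) = 1 · 1.200000 = 1.200000.
(Note m_2 − m_1² simplifies to c · σ⁴ = 0.200000 · 1.)

Var(X) = m_2 − m_1² = 1.200000 − 1 = 0.200000.


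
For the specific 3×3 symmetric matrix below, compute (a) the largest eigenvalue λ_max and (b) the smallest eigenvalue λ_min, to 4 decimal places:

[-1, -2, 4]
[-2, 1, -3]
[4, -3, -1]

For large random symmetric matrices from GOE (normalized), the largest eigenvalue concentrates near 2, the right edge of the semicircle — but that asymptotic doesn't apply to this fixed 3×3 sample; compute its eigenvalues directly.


Since M is real symmetric, all three eigenvalues are real; they are the roots of det(λI − M) = λ³ − (tr M) λ² + s λ − det M, where s is the sum of the principal 2×2 minors.
tr M = -1 + 1 + (-1) = -1.
s = ((-1)·1 − (-2)²) + ((-1)·(-1) − 4²) + (1·(-1) − (-3)²) = -5 + (-15) + (-10) = -30.
det M (expand along row 1) = (-1)·(-10) − (-2)·14 + 4·2 = 46.
Characteristic polynomial: λ³ + λ² − 30λ − 46 = 0.
Substitute λ = y + (tr M)/3 = y − 0.333333 to remove the quadratic term: y³ + p·y + q = 0 with p = s − (tr M)²/3 = -30.333333 and q = −2(tr M)³/27 + (tr M)·s/3 − det M = -35.925926.
Three real roots ⇒ use the trigonometric (Viète) form: r = 2√(−p/3) = 6.359595, φ = arccos(3q/(p·r)) = arccos(0.558701) = 0.977977 rad.
y_k = r·cos(φ/3 − 2πk/3) for k = 0, 1, 2 gives y = 6.024656, -1.248534, -4.776123.
λ_k = y_k − 0.333333 gives λ = 5.6913, -1.5819, -5.1095 (check: the sum is -1.0000 = tr M).

Hence λ_max = 5.6913 and λ_min = -5.1095.


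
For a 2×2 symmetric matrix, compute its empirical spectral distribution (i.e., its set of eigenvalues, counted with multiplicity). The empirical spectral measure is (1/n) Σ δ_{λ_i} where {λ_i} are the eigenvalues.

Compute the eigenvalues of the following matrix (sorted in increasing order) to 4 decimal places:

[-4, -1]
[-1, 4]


Since M is real symmetric, both eigenvalues are real; they are the roots of det(λI − M) = λ² − (tr M) λ + det M.
tr M = -4 + 4 = 0.
det M = (-4)·4 − (-1)² = -16 − 1 = -17.
Characteristic polynomial: λ² − 17 = 0.
Discriminant Δ = (tr M)² − 4·det M = 0 − (-68) = 68; √Δ = 8.246211.
λ = (tr M ± √Δ)/2 = (0 ± 8.246211)/2, giving (tr M − √Δ)/2 = -4.1231 and (tr M + √Δ)/2 = 4.1231.

Eigenvalues sorted in increasing order: [-4.1231, 4.1231].


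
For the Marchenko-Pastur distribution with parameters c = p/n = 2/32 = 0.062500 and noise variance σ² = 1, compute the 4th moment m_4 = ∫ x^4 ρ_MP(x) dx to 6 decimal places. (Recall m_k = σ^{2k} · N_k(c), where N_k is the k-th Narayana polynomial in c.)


E[X⁴] = σ⁸ (1 + 6c + 6c² + c³) (fourth MP moment). With σ² = 1 (so σ⁸ = 1) and c = 2/32 = 0.062500: E[X⁴] = 1 · (1 + 6·0.062500 + 6·(0.062500)² + (0.062500)³) = 1 · 1.398682.

So E[X^4] = 1.398682.


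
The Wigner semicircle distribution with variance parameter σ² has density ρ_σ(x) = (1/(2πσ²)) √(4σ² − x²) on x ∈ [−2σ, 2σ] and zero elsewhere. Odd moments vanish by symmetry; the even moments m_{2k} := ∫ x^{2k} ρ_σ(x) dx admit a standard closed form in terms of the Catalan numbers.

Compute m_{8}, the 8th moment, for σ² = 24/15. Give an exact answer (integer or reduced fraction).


By the scaled semicircle moment identity, m_{2k} = σ^{2k} · C_k with k = 4.
C_4 = (1/(k+1)) · C(2k, k) = (1/5) · C(8, 4) = (1/5) · 70 = 14.
σ^{2k} = (σ²)^k = (24/15)^4 = 4096/625.

Therefore m_{8} = σ^{8} · C_4 = (4096/625) · 14 = 57344/625.


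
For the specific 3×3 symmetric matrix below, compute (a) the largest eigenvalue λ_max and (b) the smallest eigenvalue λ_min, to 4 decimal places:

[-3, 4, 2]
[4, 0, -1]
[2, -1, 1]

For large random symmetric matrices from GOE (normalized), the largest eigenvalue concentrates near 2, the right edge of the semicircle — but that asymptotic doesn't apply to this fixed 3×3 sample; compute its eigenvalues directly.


Since M is real symmetric, all three eigenvalues are real; they are the roots of det(λI − M) = λ³ − (tr M) λ² + s λ − det M, where s is the sum of the principal 2×2 minors.
tr M = -3 + 0 + 1 = -2.
s = ((-3)·0 − 4²) + ((-3)·1 − 2²) + (0·1 − (-1)²) = -16 + (-7) + (-1) = -24.
det M (expand along row 1) = (-3)·(-1) − 4·6 + 2·(-4) = -29.
Characteristic polynomial: λ³ + 2λ² − 24λ + 29 = 0.
Substitute λ = y + (tr M)/3 = y − 0.666667 to remove the quadratic term: y³ + p·y + q = 0 with p = s − (tr M)²/3 = -25.333333 and q = −2(tr M)³/27 + (tr M)·s/3 − det M = 45.592593.
Three real roots ⇒ use the trigonometric (Viète) form: r = 2√(−p/3) = 5.811865, φ = arccos(3q/(p·r)) = arccos(-0.928983) = 2.762451 rad.
y_k = r·cos(φ/3 − 2πk/3) for k = 0, 1, 2 gives y = 3.517166, 2.248348, -5.765513.
λ_k = y_k − 0.666667 gives λ = 2.8505, 1.5817, -6.4322 (check: the sum is -2.0000 = tr M).

Hence λ_max = 2.8505 and λ_min = -6.4322.


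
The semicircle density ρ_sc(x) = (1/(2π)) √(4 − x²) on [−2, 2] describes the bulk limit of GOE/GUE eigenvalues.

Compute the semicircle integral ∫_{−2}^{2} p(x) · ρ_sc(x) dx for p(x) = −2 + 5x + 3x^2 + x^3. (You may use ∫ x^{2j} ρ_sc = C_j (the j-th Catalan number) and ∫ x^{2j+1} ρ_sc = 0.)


Write p(x) = Σ a_i x^i, split into monomials and integrate each against ρ_sc separately.
Using ∫ x^{2j} ρ_sc = C_j = (1/(j+1)) C(2j, j) (Catalan numbers) and ∫ x^{2j+1} ρ_sc = 0 (odd monomials vanish by symmetry):
  i = 0 (even): a_0 · C_{0} = -2 · 1 = -2
  i = 1 (odd): ∫ x^1 ρ_sc = 0 (vanishes)
  i = 2 (even): a_2 · C_{1} = 3 · 1 = 3
  i = 3 (odd): ∫ x^3 ρ_sc = 0 (vanishes)

Summing the contributions: ∫_{−2}^{2} p(x) ρ_sc(x) dx = (-2) + 3 = 1.


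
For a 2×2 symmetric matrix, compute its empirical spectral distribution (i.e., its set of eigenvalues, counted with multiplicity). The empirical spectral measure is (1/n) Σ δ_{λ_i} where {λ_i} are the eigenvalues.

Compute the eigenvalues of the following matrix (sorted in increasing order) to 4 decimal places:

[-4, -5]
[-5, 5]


Since M is real symmetric, both eigenvalues are real; they are the roots of det(λI − M) = λ² − (tr M) λ + det M.
tr M = -4 + 5 = 1.
det M = (-4)·5 − (-5)² = -20 − 25 = -45.
Characteristic polynomial: λ² − λ − 45 = 0.
Discriminant Δ = (tr M)² − 4·det M = 1 − (-180) = 181; √Δ = 13.453624.
λ = (tr M ± √Δ)/2 = (1 ± 13.453624)/2, giving (tr M − √Δ)/2 = -6.2268 and (tr M + √Δ)/2 = 7.2268.

Eigenvalues sorted in increasing order: [-6.2268, 7.2268].


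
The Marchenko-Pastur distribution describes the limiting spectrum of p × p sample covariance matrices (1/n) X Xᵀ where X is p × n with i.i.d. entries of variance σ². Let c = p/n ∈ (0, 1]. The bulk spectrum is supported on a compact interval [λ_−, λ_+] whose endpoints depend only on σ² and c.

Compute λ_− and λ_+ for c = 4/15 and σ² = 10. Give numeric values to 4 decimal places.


c = 4/15 = 0.266667; √c = 0.516398.
λ_− = σ² (1 − √c)² = 10 · (1 − 0.516398)² = 10 · (0.483602)² = 2.338711.
λ_+ = σ² (1 + √c)² = 10 · (1 + 0.516398)² = 10 · (1.516398)² = 22.994622.

Rounded to 4 decimal places: λ_− ≈ 2.3387, λ_+ ≈ 22.9946.


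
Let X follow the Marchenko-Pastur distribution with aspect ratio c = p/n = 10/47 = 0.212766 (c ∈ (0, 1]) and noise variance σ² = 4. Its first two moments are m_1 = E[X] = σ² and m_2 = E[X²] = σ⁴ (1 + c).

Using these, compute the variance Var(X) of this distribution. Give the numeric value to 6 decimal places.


m_1 = E[X] = σ² = 4, so m_1² = 16.
m_2 = E[X²] = σ⁴ (1 + c) = 16 · (1 + 0.212766) = 16 · 1.212766 = 19.404255.
(Note m_2 − m_1² simplifies to c · σ⁴ = 0.212766 · 16.)

Var(X) = m_2 − m_1² = 19.404255 − 16 = 3.404255.


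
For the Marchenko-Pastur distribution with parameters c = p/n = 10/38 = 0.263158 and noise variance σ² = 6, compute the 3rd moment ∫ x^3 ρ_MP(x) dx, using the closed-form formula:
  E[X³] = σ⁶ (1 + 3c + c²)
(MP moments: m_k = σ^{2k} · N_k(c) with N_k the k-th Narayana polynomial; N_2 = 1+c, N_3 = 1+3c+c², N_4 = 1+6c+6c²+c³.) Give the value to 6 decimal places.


E[X³] = σ⁶ (1 + 3c + c²) (third MP moment). With σ² = 6 (so σ⁶ = 216) and c = 10/38 = 0.263158: E[X³] = 216 · (1 + 3·0.263158 + (0.263158)²) = 216 · 1.858726.

So E[X^3] = 401.484765.


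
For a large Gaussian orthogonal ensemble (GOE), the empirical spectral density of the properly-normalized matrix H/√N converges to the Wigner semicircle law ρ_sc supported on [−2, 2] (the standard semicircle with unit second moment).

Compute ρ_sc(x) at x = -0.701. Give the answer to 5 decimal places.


ρ_sc(x) = (1/(2π)) √(4 − x²). With x = -0.701:
  4 − x² = 4 − (-0.701)² = 4 − 0.491401 = 3.508599.
  √(4 − x²) = 1.873125.
  1/(2π) = 0.159155.
  ρ_sc(-0.701) = 0.159155 · 1.873125 = 0.298117.

Rounded to 5 decimal places: ρ_sc(-0.701) ≈ 0.29812.


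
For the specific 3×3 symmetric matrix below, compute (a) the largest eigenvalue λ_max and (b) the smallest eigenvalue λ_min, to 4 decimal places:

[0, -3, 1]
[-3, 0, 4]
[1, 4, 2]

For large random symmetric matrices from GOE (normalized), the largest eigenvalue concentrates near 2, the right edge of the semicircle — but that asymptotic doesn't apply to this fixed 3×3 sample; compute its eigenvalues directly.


Since M is real symmetric, all three eigenvalues are real; they are the roots of det(λI − M) = λ³ − (tr M) λ² + s λ − det M, where s is the sum of the principal 2×2 minors.
tr M = 0 + 0 + 2 = 2.
s = (0·0 − (-3)²) + (0·2 − 1²) + (0·2 − 4²) = -9 + (-1) + (-16) = -26.
det M (expand along row 1) = 0·(-16) − (-3)·(-10) + 1·(-12) = -42.
Characteristic polynomial: λ³ − 2λ² − 26λ + 42 = 0.
Substitute λ = y + (tr M)/3 = y + 0.666667 to remove the quadratic term: y³ + p·y + q = 0 with p = s − (tr M)²/3 = -27.333333 and q = −2(tr M)³/27 + (tr M)·s/3 − det M = 24.074074.
Three real roots ⇒ use the trigonometric (Viète) form: r = 2√(−p/3) = 6.036923, φ = arccos(3q/(p·r)) = arccos(-0.437686) = 2.023820 rad.
y_k = r·cos(φ/3 − 2πk/3) for k = 0, 1, 2 gives y = 4.714552, 0.908162, -5.622714.
λ_k = y_k + 0.666667 gives λ = 5.3812, 1.5748, -4.9560 (check: the sum is 2.0000 = tr M).

Hence λ_max = 5.3812 and λ_min = -4.9560.


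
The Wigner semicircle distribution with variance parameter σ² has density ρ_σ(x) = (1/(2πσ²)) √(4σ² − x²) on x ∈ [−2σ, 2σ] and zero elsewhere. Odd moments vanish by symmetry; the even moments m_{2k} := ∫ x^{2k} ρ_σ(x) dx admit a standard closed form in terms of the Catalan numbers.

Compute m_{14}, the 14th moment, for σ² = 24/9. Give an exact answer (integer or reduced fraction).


By the scaled semicircle moment identity, m_{2k} = σ^{2k} · C_k with k = 7.
C_7 = (1/(k+1)) · C(2k, k) = (1/8) · C(14, 7) = (1/8) · 3432 = 429.
σ^{2k} = (σ²)^k = (24/9)^7 = 2097152/2187.

Therefore m_{14} = σ^{14} · C_7 = (2097152/2187) · 429 = 299892736/729.


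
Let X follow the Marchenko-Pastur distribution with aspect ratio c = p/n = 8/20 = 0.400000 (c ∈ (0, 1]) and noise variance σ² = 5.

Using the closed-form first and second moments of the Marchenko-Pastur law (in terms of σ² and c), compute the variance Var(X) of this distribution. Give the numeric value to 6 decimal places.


Recall the MP moments m_1 = E[X] = σ² and m_2 = E[X²] = σ⁴ (1 + c).
m_1 = E[X] = σ² = 5, so m_1² = 25.
m_2 = E[X²] = σ⁴ (1 + c) = 25 · (1 + 0.400000) = 25 · 1.400000 = 35.000000.
(Note m_2 − m_1² simplifies to c · σ⁴ = 0.400000 · 25.)

Var(X) = m_2 − m_1² = 35.000000 − 25 = 10.000000.


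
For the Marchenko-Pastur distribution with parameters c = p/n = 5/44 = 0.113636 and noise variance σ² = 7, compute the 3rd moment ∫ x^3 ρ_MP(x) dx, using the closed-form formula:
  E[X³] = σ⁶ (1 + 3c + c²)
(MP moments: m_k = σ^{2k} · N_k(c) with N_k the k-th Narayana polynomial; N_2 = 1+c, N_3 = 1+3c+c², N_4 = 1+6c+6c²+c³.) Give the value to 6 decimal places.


E[X³] = σ⁶ (1 + 3c + c²) (third MP moment). With σ² = 7 (so σ⁶ = 343) and c = 5/44 = 0.113636: E[X³] = 343 · (1 + 3·0.113636 + (0.113636)²) = 343 · 1.353822.

So E[X^3] = 464.361054.


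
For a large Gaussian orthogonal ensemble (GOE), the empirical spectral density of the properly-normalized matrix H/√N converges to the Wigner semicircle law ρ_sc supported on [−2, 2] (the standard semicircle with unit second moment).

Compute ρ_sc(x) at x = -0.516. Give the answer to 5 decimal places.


ρ_sc(x) = (1/(2π)) √(4 − x²). With x = -0.516:
  4 − x² = 4 − (-0.516)² = 4 − 0.266256 = 3.733744.
  √(4 − x²) = 1.932290.
  1/(2π) = 0.159155.
  ρ_sc(-0.516) = 0.159155 · 1.932290 = 0.307533.

Rounded to 5 decimal places: ρ_sc(-0.516) ≈ 0.30753.


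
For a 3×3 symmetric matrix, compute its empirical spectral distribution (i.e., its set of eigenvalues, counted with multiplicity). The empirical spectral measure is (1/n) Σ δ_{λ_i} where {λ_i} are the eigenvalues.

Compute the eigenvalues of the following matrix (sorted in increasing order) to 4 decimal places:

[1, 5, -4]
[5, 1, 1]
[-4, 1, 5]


Since M is real symmetric, all three eigenvalues are real; they are the roots of det(λI − M) = λ³ − (tr M) λ² + s λ − det M, where s is the sum of the principal 2×2 minors.
tr M = 1 + 1 + 5 = 7.
s = (1·1 − 5²) + (1·5 − (-4)²) + (1·5 − 1²) = -24 + (-11) + 4 = -31.
det M (expand along row 1) = 1·4 − 5·29 + (-4)·9 = -177.
Characteristic polynomial: λ³ − 7λ² − 31λ + 177 = 0.
Substitute λ = y + (tr M)/3 = y + 2.333333 to remove the quadratic term: y³ + p·y + q = 0 with p = s − (tr M)²/3 = -47.333333 and q = −2(tr M)³/27 + (tr M)·s/3 − det M = 79.259259.
Three real roots ⇒ use the trigonometric (Viète) form: r = 2√(−p/3) = 7.944250, φ = arccos(3q/(p·r)) = arccos(-0.632341) = 2.255368 rad.
y_k = r·cos(φ/3 − 2πk/3) for k = 0, 1, 2 gives y = 5.803022, 1.797110, -7.600132.
λ_k = y_k + 2.333333 gives λ = 8.1364, 4.1304, -5.2668 (check: the sum is 7.0000 = tr M).

Eigenvalues sorted in increasing order: [-5.2668, 4.1304, 8.1364].


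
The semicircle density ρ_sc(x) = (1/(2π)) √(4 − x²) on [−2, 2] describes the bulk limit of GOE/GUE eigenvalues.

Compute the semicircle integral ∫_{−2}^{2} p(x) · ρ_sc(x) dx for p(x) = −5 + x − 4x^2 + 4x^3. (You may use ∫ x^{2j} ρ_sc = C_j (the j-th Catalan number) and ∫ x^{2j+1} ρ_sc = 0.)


Write p(x) = Σ a_i x^i, split into monomials and integrate each against ρ_sc separately.
Using ∫ x^{2j} ρ_sc = C_j = (1/(j+1)) C(2j, j) (Catalan numbers) and ∫ x^{2j+1} ρ_sc = 0 (odd monomials vanish by symmetry):
  i = 0 (even): a_0 · C_{0} = -5 · 1 = -5
  i = 1 (odd): ∫ x^1 ρ_sc = 0 (vanishes)
  i = 2 (even): a_2 · C_{1} = -4 · 1 = -4
  i = 3 (odd): ∫ x^3 ρ_sc = 0 (vanishes)

Summing the contributions: ∫_{−2}^{2} p(x) ρ_sc(x) dx = (-5) + (-4) = -9.


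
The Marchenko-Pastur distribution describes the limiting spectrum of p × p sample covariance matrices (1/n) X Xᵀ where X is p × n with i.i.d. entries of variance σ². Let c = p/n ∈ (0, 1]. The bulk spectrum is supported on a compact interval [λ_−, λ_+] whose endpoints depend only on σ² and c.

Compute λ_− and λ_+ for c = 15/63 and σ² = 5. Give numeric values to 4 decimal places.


c = 15/63 = 0.238095; √c = 0.487950.
λ_− = σ² (1 − √c)² = 5 · (1 − 0.487950)² = 5 · (0.512050)² = 1.310976.
λ_+ = σ² (1 + √c)² = 5 · (1 + 0.487950)² = 5 · (1.487950)² = 11.069977.

Rounded to 4 decimal places: λ_− ≈ 1.3110, λ_+ ≈ 11.0700.


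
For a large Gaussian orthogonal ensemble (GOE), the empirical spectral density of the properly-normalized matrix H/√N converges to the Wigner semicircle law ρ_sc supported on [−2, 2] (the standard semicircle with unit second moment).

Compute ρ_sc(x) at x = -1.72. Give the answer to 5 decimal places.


ρ_sc(x) = (1/(2π)) √(4 − x²). With x = -1.72:
  4 − x² = 4 − (-1.72)² = 4 − 2.958400 = 1.041600.
  √(4 − x²) = 1.020588.
  1/(2π) = 0.159155.
  ρ_sc(-1.72) = 0.159155 · 1.020588 = 0.162432.

Rounded to 5 decimal places: ρ_sc(-1.72) ≈ 0.16243.


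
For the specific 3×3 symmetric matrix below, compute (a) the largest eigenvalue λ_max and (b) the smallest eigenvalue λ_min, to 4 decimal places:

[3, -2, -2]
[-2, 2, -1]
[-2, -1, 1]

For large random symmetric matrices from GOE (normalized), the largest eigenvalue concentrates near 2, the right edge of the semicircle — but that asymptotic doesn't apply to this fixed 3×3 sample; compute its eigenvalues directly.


Since M is real symmetric, all three eigenvalues are real; they are the roots of det(λI − M) = λ³ − (tr M) λ² + s λ − det M, where s is the sum of the principal 2×2 minors.
tr M = 3 + 2 + 1 = 6.
s = (3·2 − (-2)²) + (3·1 − (-2)²) + (2·1 − (-1)²) = 2 + (-1) + 1 = 2.
det M (expand along row 1) = 3·1 − (-2)·(-4) + (-2)·6 = -17.
Characteristic polynomial: λ³ − 6λ² + 2λ + 17 = 0.
Substitute λ = y + (tr M)/3 = y + 2.000000 to remove the quadratic term: y³ + p·y + q = 0 with p = s − (tr M)²/3 = -10.000000 and q = −2(tr M)³/27 + (tr M)·s/3 − det M = 5.000000.
Three real roots ⇒ use the trigonometric (Viète) form: r = 2√(−p/3) = 3.651484, φ = arccos(3q/(p·r)) = arccos(-0.410792) = 1.994119 rad.
y_k = r·cos(φ/3 − 2πk/3) for k = 0, 1, 2 gives y = 2.874076, 0.513544, -3.387619.
λ_k = y_k + 2.000000 gives λ = 4.8741, 2.5135, -1.3876 (check: the sum is 6.0000 = tr M).

Hence λ_max = 4.8741 and λ_min = -1.3876.


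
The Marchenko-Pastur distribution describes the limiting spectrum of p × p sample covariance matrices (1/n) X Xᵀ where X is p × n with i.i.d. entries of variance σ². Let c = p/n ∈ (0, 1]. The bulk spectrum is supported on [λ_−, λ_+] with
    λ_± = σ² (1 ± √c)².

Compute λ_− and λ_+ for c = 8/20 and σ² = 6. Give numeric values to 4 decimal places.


c = 8/20 = 0.400000; √c = 0.632456.
λ_− = σ² (1 − √c)² = 6 · (1 − 0.632456)² = 6 · (0.367544)² = 0.810534.
λ_+ = σ² (1 + √c)² = 6 · (1 + 0.632456)² = 6 · (1.632456)² = 15.989466.

Rounded to 4 decimal places: λ_− ≈ 0.8105, λ_+ ≈ 15.9895.


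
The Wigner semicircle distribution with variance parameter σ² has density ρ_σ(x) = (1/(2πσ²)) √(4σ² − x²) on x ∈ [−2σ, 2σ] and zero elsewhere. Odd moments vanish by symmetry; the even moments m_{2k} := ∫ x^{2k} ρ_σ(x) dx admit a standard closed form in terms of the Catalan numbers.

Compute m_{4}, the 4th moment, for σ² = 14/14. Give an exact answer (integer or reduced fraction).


By the scaled semicircle moment identity, m_{2k} = σ^{2k} · C_k with k = 2.
C_2 = (1/(k+1)) · C(2k, k) = (1/3) · C(4, 2) = (1/3) · 6 = 2.
σ^{2k} = (σ²)^k = (14/14)^2 = 1.

Therefore m_{4} = σ^{4} · C_2 = 1 · 2 = 2.


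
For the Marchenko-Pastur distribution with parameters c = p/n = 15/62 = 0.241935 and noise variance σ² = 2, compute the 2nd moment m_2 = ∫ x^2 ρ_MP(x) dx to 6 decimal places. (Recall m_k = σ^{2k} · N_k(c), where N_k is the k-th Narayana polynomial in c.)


E[X²] = σ⁴ (1 + c) (second MP moment). With σ² = 2 (so σ⁴ = 4) and c = 15/62 = 0.241935: E[X²] = 4 · (1 + 0.241935) = 4 · 1.241935.

So E[X^2] = 4.967742.


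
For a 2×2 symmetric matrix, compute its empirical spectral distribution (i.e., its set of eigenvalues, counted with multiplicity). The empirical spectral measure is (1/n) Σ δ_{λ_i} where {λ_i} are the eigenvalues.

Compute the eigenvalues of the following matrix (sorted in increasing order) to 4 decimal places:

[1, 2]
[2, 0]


Since M is real symmetric, both eigenvalues are real; they are the roots of det(λI − M) = λ² − (tr M) λ + det M.
tr M = 1 + 0 = 1.
det M = 1·0 − 2² = 0 − 4 = -4.
Characteristic polynomial: λ² − λ − 4 = 0.
Discriminant Δ = (tr M)² − 4·det M = 1 − (-16) = 17; √Δ = 4.123106.
λ = (tr M ± √Δ)/2 = (1 ± 4.123106)/2, giving (tr M − √Δ)/2 = -1.5616 and (tr M + √Δ)/2 = 2.5616.

Eigenvalues sorted in increasing order: [-1.5616, 2.5616].


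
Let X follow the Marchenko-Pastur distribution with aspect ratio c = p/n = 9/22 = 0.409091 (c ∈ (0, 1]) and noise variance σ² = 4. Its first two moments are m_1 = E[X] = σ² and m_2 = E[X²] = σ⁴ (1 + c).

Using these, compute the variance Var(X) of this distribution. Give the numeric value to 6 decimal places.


m_1 = E[X] = σ² = 4, so m_1² = 16.
m_2 = E[X²] = σ⁴ (1 + c) = 16 · (1 + 0.409091) = 16 · 1.409091 = 22.545455.
(Note m_2 − m_1² simplifies to c · σ⁴ = 0.409091 · 16.)

Var(X) = m_2 − m_1² = 22.545455 − 16 = 6.545455.


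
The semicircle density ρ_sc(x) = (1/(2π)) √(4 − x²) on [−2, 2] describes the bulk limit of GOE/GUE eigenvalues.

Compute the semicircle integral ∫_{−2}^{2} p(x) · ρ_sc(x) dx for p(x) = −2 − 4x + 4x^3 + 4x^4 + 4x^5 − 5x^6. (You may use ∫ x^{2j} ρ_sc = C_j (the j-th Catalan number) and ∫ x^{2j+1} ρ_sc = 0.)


Write p(x) = Σ a_i x^i, split into monomials and integrate each against ρ_sc separately.
Using ∫ x^{2j} ρ_sc = C_j = (1/(j+1)) C(2j, j) (Catalan numbers) and ∫ x^{2j+1} ρ_sc = 0 (odd monomials vanish by symmetry):
  i = 0 (even): a_0 · C_{0} = -2 · 1 = -2
  i = 1 (odd): ∫ x^1 ρ_sc = 0 (vanishes)
  i = 3 (odd): ∫ x^3 ρ_sc = 0 (vanishes)
  i = 4 (even): a_4 · C_{2} = 4 · 2 = 8
  i = 5 (odd): ∫ x^5 ρ_sc = 0 (vanishes)
  i = 6 (even): a_6 · C_{3} = -5 · 5 = -25

Summing the contributions: ∫_{−2}^{2} p(x) ρ_sc(x) dx = (-2) + 8 + (-25) = -19.


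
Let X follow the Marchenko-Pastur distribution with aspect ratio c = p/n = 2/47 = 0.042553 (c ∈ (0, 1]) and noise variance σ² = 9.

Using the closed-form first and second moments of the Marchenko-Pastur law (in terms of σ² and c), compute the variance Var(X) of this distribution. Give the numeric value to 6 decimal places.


Recall the MP moments m_1 = E[X] = σ² and m_2 = E[X²] = σ⁴ (1 + c).
m_1 = E[X] = σ² = 9, so m_1² = 81.
m_2 = E[X²] = σ⁴ (1 + c) = 81 · (1 + 0.042553) = 81 · 1.042553 = 84.446809.
(Note m_2 − m_1² simplifies to c · σ⁴ = 0.042553 · 81.)

Var(X) = m_2 − m_1² = 84.446809 − 81 = 3.446809.


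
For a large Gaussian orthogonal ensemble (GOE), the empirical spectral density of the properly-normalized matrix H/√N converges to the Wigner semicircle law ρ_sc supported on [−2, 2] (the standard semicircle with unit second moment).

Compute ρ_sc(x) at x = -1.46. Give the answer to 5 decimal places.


ρ_sc(x) = (1/(2π)) √(4 − x²). With x = -1.46:
  4 − x² = 4 − (-1.46)² = 4 − 2.131600 = 1.868400.
  √(4 − x²) = 1.366894.
  1/(2π) = 0.159155.
  ρ_sc(-1.46) = 0.159155 · 1.366894 = 0.217548.

Rounded to 5 decimal places: ρ_sc(-1.46) ≈ 0.21755.


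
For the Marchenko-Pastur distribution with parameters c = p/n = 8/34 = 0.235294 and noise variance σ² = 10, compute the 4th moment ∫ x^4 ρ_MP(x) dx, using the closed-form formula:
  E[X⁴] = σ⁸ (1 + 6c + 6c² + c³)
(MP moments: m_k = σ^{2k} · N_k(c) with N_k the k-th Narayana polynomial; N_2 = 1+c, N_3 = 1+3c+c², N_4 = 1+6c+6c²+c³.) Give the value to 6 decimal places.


E[X⁴] = σ⁸ (1 + 6c + 6c² + c³) (fourth MP moment). With σ² = 10 (so σ⁸ = 10000) and c = 8/34 = 0.235294: E[X⁴] = 10000 · (1 + 6·0.235294 + 6·(0.235294)² + (0.235294)³) = 10000 · 2.756971.

So E[X^4] = 27569.713006.


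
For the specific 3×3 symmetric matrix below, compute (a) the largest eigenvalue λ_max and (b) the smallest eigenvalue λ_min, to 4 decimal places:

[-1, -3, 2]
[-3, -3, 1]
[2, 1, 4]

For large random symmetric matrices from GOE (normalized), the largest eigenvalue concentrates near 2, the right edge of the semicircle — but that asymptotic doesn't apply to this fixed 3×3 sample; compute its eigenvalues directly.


Since M is real symmetric, all three eigenvalues are real; they are the roots of det(λI − M) = λ³ − (tr M) λ² + s λ − det M, where s is the sum of the principal 2×2 minors.
tr M = -1 + (-3) + 4 = 0.
s = ((-1)·(-3) − (-3)²) + ((-1)·4 − 2²) + ((-3)·4 − 1²) = -6 + (-8) + (-13) = -27.
det M (expand along row 1) = (-1)·(-13) − (-3)·(-14) + 2·3 = -23.
Characteristic polynomial: λ³ − 27λ + 23 = 0.
Substitute λ = y + (tr M)/3 = y + 0.000000 to remove the quadratic term: y³ + p·y + q = 0 with p = s − (tr M)²/3 = -27.000000 and q = −2(tr M)³/27 + (tr M)·s/3 − det M = 23.000000.
Three real roots ⇒ use the trigonometric (Viète) form: r = 2√(−p/3) = 6.000000, φ = arccos(3q/(p·r)) = arccos(-0.425926) = 2.010781 rad.
y_k = r·cos(φ/3 − 2πk/3) for k = 0, 1, 2 gives y = 4.701959, 0.876819, -5.578778.
λ_k = y_k + 0.000000 gives λ = 4.7020, 0.8768, -5.5788 (check: the sum is 0.0000 = tr M).

Hence λ_max = 4.7020 and λ_min = -5.5788.


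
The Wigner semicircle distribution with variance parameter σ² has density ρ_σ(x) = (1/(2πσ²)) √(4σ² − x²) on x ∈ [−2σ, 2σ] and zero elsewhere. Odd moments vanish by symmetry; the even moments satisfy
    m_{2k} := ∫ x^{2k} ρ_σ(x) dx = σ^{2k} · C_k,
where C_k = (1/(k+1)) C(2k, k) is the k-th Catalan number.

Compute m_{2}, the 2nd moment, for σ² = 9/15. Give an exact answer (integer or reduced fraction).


By the scaled semicircle moment identity, m_{2k} = σ^{2k} · C_k with k = 1.
C_1 = (1/(k+1)) · C(2k, k) = (1/2) · C(2, 1) = (1/2) · 2 = 1.
σ^{2k} = (σ²)^k = (9/15)^1 = 3/5.

Therefore m_{2} = σ^{2} · C_1 = (3/5) · 1 = 3/5.


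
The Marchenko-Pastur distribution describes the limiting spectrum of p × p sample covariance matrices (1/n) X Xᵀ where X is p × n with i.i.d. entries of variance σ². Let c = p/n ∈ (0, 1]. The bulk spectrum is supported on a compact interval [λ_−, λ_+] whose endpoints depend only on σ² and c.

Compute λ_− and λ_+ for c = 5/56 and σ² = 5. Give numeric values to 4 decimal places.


c = 5/56 = 0.089286; √c = 0.298807.
λ_− = σ² (1 − √c)² = 5 · (1 − 0.298807)² = 5 · (0.701193)² = 2.458357.
λ_+ = σ² (1 + √c)² = 5 · (1 + 0.298807)² = 5 · (1.298807)² = 8.434500.

Rounded to 4 decimal places: λ_− ≈ 2.4584, λ_+ ≈ 8.4345.


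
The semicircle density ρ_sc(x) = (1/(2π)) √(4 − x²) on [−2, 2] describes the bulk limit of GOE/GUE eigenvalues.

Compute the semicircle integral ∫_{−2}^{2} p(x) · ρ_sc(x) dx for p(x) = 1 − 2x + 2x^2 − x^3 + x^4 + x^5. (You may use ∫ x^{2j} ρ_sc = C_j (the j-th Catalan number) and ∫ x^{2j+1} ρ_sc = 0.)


Write p(x) = Σ a_i x^i, split into monomials and integrate each against ρ_sc separately.
Using ∫ x^{2j} ρ_sc = C_j = (1/(j+1)) C(2j, j) (Catalan numbers) and ∫ x^{2j+1} ρ_sc = 0 (odd monomials vanish by symmetry):
  i = 0 (even): a_0 · C_{0} = 1 · 1 = 1
  i = 1 (odd): ∫ x^1 ρ_sc = 0 (vanishes)
  i = 2 (even): a_2 · C_{1} = 2 · 1 = 2
  i = 3 (odd): ∫ x^3 ρ_sc = 0 (vanishes)
  i = 4 (even): a_4 · C_{2} = 1 · 2 = 2
  i = 5 (odd): ∫ x^5 ρ_sc = 0 (vanishes)

Summing the contributions: ∫_{−2}^{2} p(x) ρ_sc(x) dx = 1 + 2 + 2 = 5.


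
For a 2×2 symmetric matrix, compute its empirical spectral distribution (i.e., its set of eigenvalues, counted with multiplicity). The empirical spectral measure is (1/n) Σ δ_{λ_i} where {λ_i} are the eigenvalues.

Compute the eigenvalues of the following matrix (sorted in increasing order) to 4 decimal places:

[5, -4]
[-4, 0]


Since M is real symmetric, both eigenvalues are real; they are the roots of det(λI − M) = λ² − (tr M) λ + det M.
tr M = 5 + 0 = 5.
det M = 5·0 − (-4)² = 0 − 16 = -16.
Characteristic polynomial: λ² − 5λ − 16 = 0.
Discriminant Δ = (tr M)² − 4·det M = 25 − (-64) = 89; √Δ = 9.433981.
λ = (tr M ± √Δ)/2 = (5 ± 9.433981)/2, giving (tr M − √Δ)/2 = -2.2170 and (tr M + √Δ)/2 = 7.2170.

Eigenvalues sorted in increasing order: [-2.2170, 7.2170].


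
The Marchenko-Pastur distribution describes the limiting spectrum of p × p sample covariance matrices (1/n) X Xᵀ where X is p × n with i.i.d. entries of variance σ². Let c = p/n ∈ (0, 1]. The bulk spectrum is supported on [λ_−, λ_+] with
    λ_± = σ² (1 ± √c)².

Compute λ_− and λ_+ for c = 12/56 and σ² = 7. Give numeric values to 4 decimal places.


c = 12/56 = 0.214286; √c = 0.462910.
λ_− = σ² (1 − √c)² = 7 · (1 − 0.462910)² = 7 · (0.537090)² = 2.019259.
λ_+ = σ² (1 + √c)² = 7 · (1 + 0.462910)² = 7 · (1.462910)² = 14.980741.

Rounded to 4 decimal places: λ_− ≈ 2.0193, λ_+ ≈ 14.9807.


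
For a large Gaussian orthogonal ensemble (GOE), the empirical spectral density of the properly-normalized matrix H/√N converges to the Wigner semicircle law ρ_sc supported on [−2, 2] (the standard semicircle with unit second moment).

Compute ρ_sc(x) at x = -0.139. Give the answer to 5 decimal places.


ρ_sc(x) = (1/(2π)) √(4 − x²). With x = -0.139:
  4 − x² = 4 − (-0.139)² = 4 − 0.019321 = 3.980679.
  √(4 − x²) = 1.995164.
  1/(2π) = 0.159155.
  ρ_sc(-0.139) = 0.159155 · 1.995164 = 0.317540.

Rounded to 5 decimal places: ρ_sc(-0.139) ≈ 0.31754.


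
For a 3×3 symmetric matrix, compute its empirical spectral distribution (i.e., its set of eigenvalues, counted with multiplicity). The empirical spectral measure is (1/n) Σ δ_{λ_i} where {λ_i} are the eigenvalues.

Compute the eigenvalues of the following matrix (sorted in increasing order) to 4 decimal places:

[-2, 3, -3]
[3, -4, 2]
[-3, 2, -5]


Since M is real symmetric, all three eigenvalues are real; they are the roots of det(λI − M) = λ³ − (tr M) λ² + s λ − det M, where s is the sum of the principal 2×2 minors.
tr M = -2 + (-4) + (-5) = -11.
s = ((-2)·(-4) − 3²) + ((-2)·(-5) − (-3)²) + ((-4)·(-5) − 2²) = -1 + 1 + 16 = 16.
det M (expand along row 1) = (-2)·16 − 3·(-9) + (-3)·(-6) = 13.
Characteristic polynomial: λ³ + 11λ² + 16λ − 13 = 0.
Substitute λ = y + (tr M)/3 = y − 3.666667 to remove the quadratic term: y³ + p·y + q = 0 with p = s − (tr M)²/3 = -24.333333 and q = −2(tr M)³/27 + (tr M)·s/3 − det M = 26.925926.
Three real roots ⇒ use the trigonometric (Viète) form: r = 2√(−p/3) = 5.696002, φ = arccos(3q/(p·r)) = arccos(-0.582801) = 2.192967 rad.
y_k = r·cos(φ/3 − 2πk/3) for k = 0, 1, 2 gives y = 4.240756, 1.172846, -5.413602.
λ_k = y_k − 3.666667 gives λ = 0.5741, -2.4938, -9.0803 (check: the sum is -11.0000 = tr M).

Eigenvalues sorted in increasing order: [-9.0803, -2.4938, 0.5741].


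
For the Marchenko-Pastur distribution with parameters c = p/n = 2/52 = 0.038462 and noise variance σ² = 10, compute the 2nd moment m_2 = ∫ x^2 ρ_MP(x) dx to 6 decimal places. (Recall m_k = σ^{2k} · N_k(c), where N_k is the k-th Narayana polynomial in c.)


E[X²] = σ⁴ (1 + c) (second MP moment). With σ² = 10 (so σ⁴ = 100) and c = 2/52 = 0.038462: E[X²] = 100 · (1 + 0.038462) = 100 · 1.038462.

So E[X^2] = 103.846154.


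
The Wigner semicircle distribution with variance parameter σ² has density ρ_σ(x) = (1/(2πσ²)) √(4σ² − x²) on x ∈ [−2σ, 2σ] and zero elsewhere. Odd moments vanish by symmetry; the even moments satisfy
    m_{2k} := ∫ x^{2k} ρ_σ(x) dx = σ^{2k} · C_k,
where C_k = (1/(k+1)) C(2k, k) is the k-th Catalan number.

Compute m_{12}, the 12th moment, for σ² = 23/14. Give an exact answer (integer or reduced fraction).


By the scaled semicircle moment identity, m_{2k} = σ^{2k} · C_k with k = 6.
C_6 = (1/(k+1)) · C(2k, k) = (1/7) · C(12, 6) = (1/7) · 924 = 132.
σ^{2k} = (σ²)^k = (23/14)^6 = 148035889/7529536.

Therefore m_{12} = σ^{12} · C_6 = (148035889/7529536) · 132 = 4885184337/1882384.


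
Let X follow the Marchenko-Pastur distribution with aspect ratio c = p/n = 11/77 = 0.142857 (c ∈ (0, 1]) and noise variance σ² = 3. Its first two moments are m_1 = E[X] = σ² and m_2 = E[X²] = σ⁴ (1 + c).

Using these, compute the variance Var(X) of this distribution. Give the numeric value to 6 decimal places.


m_1 = E[X] = σ² = 3, so m_1² = 9.
m_2 = E[X²] = σ⁴ (1 + c) = 9 · (1 + 0.142857) = 9 · 1.142857 = 10.285714.
(Note m_2 − m_1² simplifies to c · σ⁴ = 0.142857 · 9.)

Var(X) = m_2 − m_1² = 10.285714 − 9 = 1.285714.


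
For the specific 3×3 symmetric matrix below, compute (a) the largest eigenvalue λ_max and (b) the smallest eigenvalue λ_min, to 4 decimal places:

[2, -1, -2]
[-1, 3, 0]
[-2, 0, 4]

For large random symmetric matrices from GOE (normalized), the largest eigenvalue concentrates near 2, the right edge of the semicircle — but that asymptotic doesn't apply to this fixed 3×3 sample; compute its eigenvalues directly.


Since M is real symmetric, all three eigenvalues are real; they are the roots of det(λI − M) = λ³ − (tr M) λ² + s λ − det M, where s is the sum of the principal 2×2 minors.
tr M = 2 + 3 + 4 = 9.
s = (2·3 − (-1)²) + (2·4 − (-2)²) + (3·4 − 0²) = 5 + 4 + 12 = 21.
det M (expand along row 1) = 2·12 − (-1)·(-4) + (-2)·6 = 8.
Characteristic polynomial: λ³ − 9λ² + 21λ − 8 = 0.
Substitute λ = y + (tr M)/3 = y + 3.000000 to remove the quadratic term: y³ + p·y + q = 0 with p = s − (tr M)²/3 = -6.000000 and q = −2(tr M)³/27 + (tr M)·s/3 − det M = 1.000000.
Three real roots ⇒ use the trigonometric (Viète) form: r = 2√(−p/3) = 2.828427, φ = arccos(3q/(p·r)) = arccos(-0.176777) = 1.748507 rad.
y_k = r·cos(φ/3 − 2πk/3) for k = 0, 1, 2 gives y = 2.361469, 0.167449, -2.528918.
λ_k = y_k + 3.000000 gives λ = 5.3615, 3.1674, 0.4711 (check: the sum is 9.0000 = tr M).

Hence λ_max = 5.3615 and λ_min = 0.4711.


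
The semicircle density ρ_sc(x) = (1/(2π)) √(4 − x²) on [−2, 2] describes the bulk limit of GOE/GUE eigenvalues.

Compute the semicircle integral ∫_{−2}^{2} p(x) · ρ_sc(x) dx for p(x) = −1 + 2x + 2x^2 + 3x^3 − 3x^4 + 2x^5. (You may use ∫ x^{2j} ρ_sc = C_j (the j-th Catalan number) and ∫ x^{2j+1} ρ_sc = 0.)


Write p(x) = Σ a_i x^i, split into monomials and integrate each against ρ_sc separately.
Using ∫ x^{2j} ρ_sc = C_j = (1/(j+1)) C(2j, j) (Catalan numbers) and ∫ x^{2j+1} ρ_sc = 0 (odd monomials vanish by symmetry):
  i = 0 (even): a_0 · C_{0} = -1 · 1 = -1
  i = 1 (odd): ∫ x^1 ρ_sc = 0 (vanishes)
  i = 2 (even): a_2 · C_{1} = 2 · 1 = 2
  i = 3 (odd): ∫ x^3 ρ_sc = 0 (vanishes)
  i = 4 (even): a_4 · C_{2} = -3 · 2 = -6
  i = 5 (odd): ∫ x^5 ρ_sc = 0 (vanishes)

Summing the contributions: ∫_{−2}^{2} p(x) ρ_sc(x) dx = (-1) + 2 + (-6) = -5.


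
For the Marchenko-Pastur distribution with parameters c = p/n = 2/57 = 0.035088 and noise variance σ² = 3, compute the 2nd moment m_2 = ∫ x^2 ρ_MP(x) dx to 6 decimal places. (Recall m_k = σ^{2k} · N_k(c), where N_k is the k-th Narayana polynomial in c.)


E[X²] = σ⁴ (1 + c) (second MP moment). With σ² = 3 (so σ⁴ = 9) and c = 2/57 = 0.035088: E[X²] = 9 · (1 + 0.035088) = 9 · 1.035088.

So E[X^2] = 9.315789.


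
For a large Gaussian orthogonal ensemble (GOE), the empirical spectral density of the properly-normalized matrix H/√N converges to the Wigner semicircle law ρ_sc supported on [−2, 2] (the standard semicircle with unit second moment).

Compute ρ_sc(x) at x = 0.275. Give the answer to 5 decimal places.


ρ_sc(x) = (1/(2π)) √(4 − x²). With x = 0.275:
  4 − x² = 4 − (0.275)² = 4 − 0.075625 = 3.924375.
  √(4 − x²) = 1.981004.
  1/(2π) = 0.159155.
  ρ_sc(0.275) = 0.159155 · 1.981004 = 0.315287.

Rounded to 5 decimal places: ρ_sc(0.275) ≈ 0.31529.


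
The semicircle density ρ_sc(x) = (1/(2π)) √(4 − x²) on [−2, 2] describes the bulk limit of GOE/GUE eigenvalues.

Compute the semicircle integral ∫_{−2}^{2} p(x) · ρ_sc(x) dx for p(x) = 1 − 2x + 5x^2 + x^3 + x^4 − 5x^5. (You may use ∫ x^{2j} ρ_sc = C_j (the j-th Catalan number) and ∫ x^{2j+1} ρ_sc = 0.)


Write p(x) = Σ a_i x^i, split into monomials and integrate each against ρ_sc separately.
Using ∫ x^{2j} ρ_sc = C_j = (1/(j+1)) C(2j, j) (Catalan numbers) and ∫ x^{2j+1} ρ_sc = 0 (odd monomials vanish by symmetry):
  i = 0 (even): a_0 · C_{0} = 1 · 1 = 1
  i = 1 (odd): ∫ x^1 ρ_sc = 0 (vanishes)
  i = 2 (even): a_2 · C_{1} = 5 · 1 = 5
  i = 3 (odd): ∫ x^3 ρ_sc = 0 (vanishes)
  i = 4 (even): a_4 · C_{2} = 1 · 2 = 2
  i = 5 (odd): ∫ x^5 ρ_sc = 0 (vanishes)

Summing the contributions: ∫_{−2}^{2} p(x) ρ_sc(x) dx = 1 + 5 + 2 = 8.


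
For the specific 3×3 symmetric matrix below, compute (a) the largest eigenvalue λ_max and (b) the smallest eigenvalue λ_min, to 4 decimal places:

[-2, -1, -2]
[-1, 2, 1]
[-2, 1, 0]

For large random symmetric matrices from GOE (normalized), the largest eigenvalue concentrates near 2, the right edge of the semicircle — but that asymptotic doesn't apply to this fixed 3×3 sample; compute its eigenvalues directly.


Since M is real symmetric, all three eigenvalues are real; they are the roots of det(λI − M) = λ³ − (tr M) λ² + s λ − det M, where s is the sum of the principal 2×2 minors.
tr M = -2 + 2 + 0 = 0.
s = ((-2)·2 − (-1)²) + ((-2)·0 − (-2)²) + (2·0 − 1²) = -5 + (-4) + (-1) = -10.
det M (expand along row 1) = (-2)·(-1) − (-1)·2 + (-2)·3 = -2.
Characteristic polynomial: λ³ − 10λ + 2 = 0.
Substitute λ = y + (tr M)/3 = y + 0.000000 to remove the quadratic term: y³ + p·y + q = 0 with p = s − (tr M)²/3 = -10.000000 and q = −2(tr M)³/27 + (tr M)·s/3 − det M = 2.000000.
Three real roots ⇒ use the trigonometric (Viète) form: r = 2√(−p/3) = 3.651484, φ = arccos(3q/(p·r)) = arccos(-0.164317) = 1.735862 rad.
y_k = r·cos(φ/3 − 2πk/3) for k = 0, 1, 2 gives y = 3.057087, 0.200810, -3.257897.
λ_k = y_k + 0.000000 gives λ = 3.0571, 0.2008, -3.2579 (check: the sum is 0.0000 = tr M).

Hence λ_max = 3.0571 and λ_min = -3.2579.
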